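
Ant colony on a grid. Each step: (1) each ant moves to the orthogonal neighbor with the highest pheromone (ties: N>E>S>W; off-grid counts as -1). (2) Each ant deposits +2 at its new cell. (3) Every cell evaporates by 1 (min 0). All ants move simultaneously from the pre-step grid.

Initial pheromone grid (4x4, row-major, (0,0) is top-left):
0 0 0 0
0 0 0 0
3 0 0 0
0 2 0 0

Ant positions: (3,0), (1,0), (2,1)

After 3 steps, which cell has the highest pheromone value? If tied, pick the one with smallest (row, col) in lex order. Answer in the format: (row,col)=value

Step 1: ant0:(3,0)->N->(2,0) | ant1:(1,0)->S->(2,0) | ant2:(2,1)->W->(2,0)
  grid max=8 at (2,0)
Step 2: ant0:(2,0)->N->(1,0) | ant1:(2,0)->N->(1,0) | ant2:(2,0)->N->(1,0)
  grid max=7 at (2,0)
Step 3: ant0:(1,0)->S->(2,0) | ant1:(1,0)->S->(2,0) | ant2:(1,0)->S->(2,0)
  grid max=12 at (2,0)
Final grid:
  0 0 0 0
  4 0 0 0
  12 0 0 0
  0 0 0 0
Max pheromone 12 at (2,0)

Answer: (2,0)=12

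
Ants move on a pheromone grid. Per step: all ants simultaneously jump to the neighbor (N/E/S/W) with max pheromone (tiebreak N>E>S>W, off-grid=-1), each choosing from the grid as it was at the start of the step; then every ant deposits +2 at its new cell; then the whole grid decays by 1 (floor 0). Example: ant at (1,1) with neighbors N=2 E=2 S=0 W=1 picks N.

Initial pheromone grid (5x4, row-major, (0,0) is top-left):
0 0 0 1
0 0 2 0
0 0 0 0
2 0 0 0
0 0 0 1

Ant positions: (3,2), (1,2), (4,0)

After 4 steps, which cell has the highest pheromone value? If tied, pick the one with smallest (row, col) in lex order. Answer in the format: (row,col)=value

Answer: (1,2)=6

Derivation:
Step 1: ant0:(3,2)->N->(2,2) | ant1:(1,2)->N->(0,2) | ant2:(4,0)->N->(3,0)
  grid max=3 at (3,0)
Step 2: ant0:(2,2)->N->(1,2) | ant1:(0,2)->S->(1,2) | ant2:(3,0)->N->(2,0)
  grid max=4 at (1,2)
Step 3: ant0:(1,2)->N->(0,2) | ant1:(1,2)->N->(0,2) | ant2:(2,0)->S->(3,0)
  grid max=3 at (0,2)
Step 4: ant0:(0,2)->S->(1,2) | ant1:(0,2)->S->(1,2) | ant2:(3,0)->N->(2,0)
  grid max=6 at (1,2)
Final grid:
  0 0 2 0
  0 0 6 0
  1 0 0 0
  2 0 0 0
  0 0 0 0
Max pheromone 6 at (1,2)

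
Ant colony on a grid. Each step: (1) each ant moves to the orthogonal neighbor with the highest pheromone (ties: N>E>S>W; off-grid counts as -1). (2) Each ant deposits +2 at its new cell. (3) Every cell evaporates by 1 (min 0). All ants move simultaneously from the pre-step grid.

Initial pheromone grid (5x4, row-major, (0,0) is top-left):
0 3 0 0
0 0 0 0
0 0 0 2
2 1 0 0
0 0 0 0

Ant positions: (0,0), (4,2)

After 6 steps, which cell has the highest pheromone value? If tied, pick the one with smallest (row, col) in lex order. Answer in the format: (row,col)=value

Step 1: ant0:(0,0)->E->(0,1) | ant1:(4,2)->N->(3,2)
  grid max=4 at (0,1)
Step 2: ant0:(0,1)->E->(0,2) | ant1:(3,2)->N->(2,2)
  grid max=3 at (0,1)
Step 3: ant0:(0,2)->W->(0,1) | ant1:(2,2)->N->(1,2)
  grid max=4 at (0,1)
Step 4: ant0:(0,1)->E->(0,2) | ant1:(1,2)->N->(0,2)
  grid max=3 at (0,1)
Step 5: ant0:(0,2)->W->(0,1) | ant1:(0,2)->W->(0,1)
  grid max=6 at (0,1)
Step 6: ant0:(0,1)->E->(0,2) | ant1:(0,1)->E->(0,2)
  grid max=5 at (0,1)
Final grid:
  0 5 5 0
  0 0 0 0
  0 0 0 0
  0 0 0 0
  0 0 0 0
Max pheromone 5 at (0,1)

Answer: (0,1)=5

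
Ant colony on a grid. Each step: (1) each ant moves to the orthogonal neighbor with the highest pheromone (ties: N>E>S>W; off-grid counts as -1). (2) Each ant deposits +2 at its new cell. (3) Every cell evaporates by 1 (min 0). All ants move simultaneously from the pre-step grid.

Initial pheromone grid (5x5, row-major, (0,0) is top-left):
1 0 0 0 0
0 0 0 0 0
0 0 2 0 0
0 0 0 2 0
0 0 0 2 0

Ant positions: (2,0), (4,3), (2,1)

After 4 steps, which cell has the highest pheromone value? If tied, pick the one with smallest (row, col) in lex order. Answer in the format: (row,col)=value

Step 1: ant0:(2,0)->N->(1,0) | ant1:(4,3)->N->(3,3) | ant2:(2,1)->E->(2,2)
  grid max=3 at (2,2)
Step 2: ant0:(1,0)->N->(0,0) | ant1:(3,3)->S->(4,3) | ant2:(2,2)->N->(1,2)
  grid max=2 at (2,2)
Step 3: ant0:(0,0)->E->(0,1) | ant1:(4,3)->N->(3,3) | ant2:(1,2)->S->(2,2)
  grid max=3 at (2,2)
Step 4: ant0:(0,1)->E->(0,2) | ant1:(3,3)->S->(4,3) | ant2:(2,2)->N->(1,2)
  grid max=2 at (2,2)
Final grid:
  0 0 1 0 0
  0 0 1 0 0
  0 0 2 0 0
  0 0 0 2 0
  0 0 0 2 0
Max pheromone 2 at (2,2)

Answer: (2,2)=2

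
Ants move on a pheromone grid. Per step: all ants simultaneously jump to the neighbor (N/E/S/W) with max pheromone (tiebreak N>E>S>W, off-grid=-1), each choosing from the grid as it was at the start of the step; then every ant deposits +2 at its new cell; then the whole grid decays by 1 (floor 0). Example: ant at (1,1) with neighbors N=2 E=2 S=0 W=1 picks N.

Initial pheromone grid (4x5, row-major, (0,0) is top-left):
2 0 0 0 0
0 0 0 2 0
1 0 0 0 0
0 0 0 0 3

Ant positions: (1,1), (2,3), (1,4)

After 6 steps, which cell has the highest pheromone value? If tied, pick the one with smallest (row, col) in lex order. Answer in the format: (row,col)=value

Answer: (1,3)=8

Derivation:
Step 1: ant0:(1,1)->N->(0,1) | ant1:(2,3)->N->(1,3) | ant2:(1,4)->W->(1,3)
  grid max=5 at (1,3)
Step 2: ant0:(0,1)->W->(0,0) | ant1:(1,3)->N->(0,3) | ant2:(1,3)->N->(0,3)
  grid max=4 at (1,3)
Step 3: ant0:(0,0)->E->(0,1) | ant1:(0,3)->S->(1,3) | ant2:(0,3)->S->(1,3)
  grid max=7 at (1,3)
Step 4: ant0:(0,1)->W->(0,0) | ant1:(1,3)->N->(0,3) | ant2:(1,3)->N->(0,3)
  grid max=6 at (1,3)
Step 5: ant0:(0,0)->E->(0,1) | ant1:(0,3)->S->(1,3) | ant2:(0,3)->S->(1,3)
  grid max=9 at (1,3)
Step 6: ant0:(0,1)->W->(0,0) | ant1:(1,3)->N->(0,3) | ant2:(1,3)->N->(0,3)
  grid max=8 at (1,3)
Final grid:
  2 0 0 7 0
  0 0 0 8 0
  0 0 0 0 0
  0 0 0 0 0
Max pheromone 8 at (1,3)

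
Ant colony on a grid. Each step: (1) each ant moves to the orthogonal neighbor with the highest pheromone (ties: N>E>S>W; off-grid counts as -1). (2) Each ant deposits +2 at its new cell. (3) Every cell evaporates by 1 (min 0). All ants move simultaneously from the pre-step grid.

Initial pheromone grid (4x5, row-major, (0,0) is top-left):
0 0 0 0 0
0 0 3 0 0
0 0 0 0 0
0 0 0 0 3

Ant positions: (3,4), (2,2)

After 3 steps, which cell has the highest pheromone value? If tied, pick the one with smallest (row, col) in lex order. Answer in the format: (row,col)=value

Step 1: ant0:(3,4)->N->(2,4) | ant1:(2,2)->N->(1,2)
  grid max=4 at (1,2)
Step 2: ant0:(2,4)->S->(3,4) | ant1:(1,2)->N->(0,2)
  grid max=3 at (1,2)
Step 3: ant0:(3,4)->N->(2,4) | ant1:(0,2)->S->(1,2)
  grid max=4 at (1,2)
Final grid:
  0 0 0 0 0
  0 0 4 0 0
  0 0 0 0 1
  0 0 0 0 2
Max pheromone 4 at (1,2)

Answer: (1,2)=4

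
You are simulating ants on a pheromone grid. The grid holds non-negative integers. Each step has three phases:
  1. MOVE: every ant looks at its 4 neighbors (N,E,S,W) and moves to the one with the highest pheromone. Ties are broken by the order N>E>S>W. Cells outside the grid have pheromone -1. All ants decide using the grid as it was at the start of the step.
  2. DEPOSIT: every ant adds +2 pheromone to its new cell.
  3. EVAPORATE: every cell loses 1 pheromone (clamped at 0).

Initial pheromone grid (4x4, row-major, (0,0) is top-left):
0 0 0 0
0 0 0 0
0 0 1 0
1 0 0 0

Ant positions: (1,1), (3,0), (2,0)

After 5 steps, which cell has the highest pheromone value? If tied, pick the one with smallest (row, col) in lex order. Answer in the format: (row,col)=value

Step 1: ant0:(1,1)->N->(0,1) | ant1:(3,0)->N->(2,0) | ant2:(2,0)->S->(3,0)
  grid max=2 at (3,0)
Step 2: ant0:(0,1)->E->(0,2) | ant1:(2,0)->S->(3,0) | ant2:(3,0)->N->(2,0)
  grid max=3 at (3,0)
Step 3: ant0:(0,2)->E->(0,3) | ant1:(3,0)->N->(2,0) | ant2:(2,0)->S->(3,0)
  grid max=4 at (3,0)
Step 4: ant0:(0,3)->S->(1,3) | ant1:(2,0)->S->(3,0) | ant2:(3,0)->N->(2,0)
  grid max=5 at (3,0)
Step 5: ant0:(1,3)->N->(0,3) | ant1:(3,0)->N->(2,0) | ant2:(2,0)->S->(3,0)
  grid max=6 at (3,0)
Final grid:
  0 0 0 1
  0 0 0 0
  5 0 0 0
  6 0 0 0
Max pheromone 6 at (3,0)

Answer: (3,0)=6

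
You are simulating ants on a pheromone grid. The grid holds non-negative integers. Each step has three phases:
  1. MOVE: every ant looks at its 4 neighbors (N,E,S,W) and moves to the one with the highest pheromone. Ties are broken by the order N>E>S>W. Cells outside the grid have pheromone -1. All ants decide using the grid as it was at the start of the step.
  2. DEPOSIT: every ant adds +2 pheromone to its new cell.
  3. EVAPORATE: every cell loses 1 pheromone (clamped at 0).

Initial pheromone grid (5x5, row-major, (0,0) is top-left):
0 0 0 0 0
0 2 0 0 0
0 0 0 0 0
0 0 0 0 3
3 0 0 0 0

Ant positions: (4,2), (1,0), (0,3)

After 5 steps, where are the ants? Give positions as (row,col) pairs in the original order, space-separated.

Step 1: ant0:(4,2)->N->(3,2) | ant1:(1,0)->E->(1,1) | ant2:(0,3)->E->(0,4)
  grid max=3 at (1,1)
Step 2: ant0:(3,2)->N->(2,2) | ant1:(1,1)->N->(0,1) | ant2:(0,4)->S->(1,4)
  grid max=2 at (1,1)
Step 3: ant0:(2,2)->N->(1,2) | ant1:(0,1)->S->(1,1) | ant2:(1,4)->N->(0,4)
  grid max=3 at (1,1)
Step 4: ant0:(1,2)->W->(1,1) | ant1:(1,1)->E->(1,2) | ant2:(0,4)->S->(1,4)
  grid max=4 at (1,1)
Step 5: ant0:(1,1)->E->(1,2) | ant1:(1,2)->W->(1,1) | ant2:(1,4)->N->(0,4)
  grid max=5 at (1,1)

(1,2) (1,1) (0,4)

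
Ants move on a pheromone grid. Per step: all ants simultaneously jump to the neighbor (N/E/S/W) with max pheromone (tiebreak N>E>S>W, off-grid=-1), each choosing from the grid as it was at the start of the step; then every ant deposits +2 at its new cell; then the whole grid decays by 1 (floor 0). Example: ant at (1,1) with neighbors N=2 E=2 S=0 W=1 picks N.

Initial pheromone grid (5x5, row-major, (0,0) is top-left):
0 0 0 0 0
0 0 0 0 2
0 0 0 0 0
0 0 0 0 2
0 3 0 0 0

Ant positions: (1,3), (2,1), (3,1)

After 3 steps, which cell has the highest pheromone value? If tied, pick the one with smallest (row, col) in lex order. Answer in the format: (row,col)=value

Answer: (4,1)=4

Derivation:
Step 1: ant0:(1,3)->E->(1,4) | ant1:(2,1)->N->(1,1) | ant2:(3,1)->S->(4,1)
  grid max=4 at (4,1)
Step 2: ant0:(1,4)->N->(0,4) | ant1:(1,1)->N->(0,1) | ant2:(4,1)->N->(3,1)
  grid max=3 at (4,1)
Step 3: ant0:(0,4)->S->(1,4) | ant1:(0,1)->E->(0,2) | ant2:(3,1)->S->(4,1)
  grid max=4 at (4,1)
Final grid:
  0 0 1 0 0
  0 0 0 0 3
  0 0 0 0 0
  0 0 0 0 0
  0 4 0 0 0
Max pheromone 4 at (4,1)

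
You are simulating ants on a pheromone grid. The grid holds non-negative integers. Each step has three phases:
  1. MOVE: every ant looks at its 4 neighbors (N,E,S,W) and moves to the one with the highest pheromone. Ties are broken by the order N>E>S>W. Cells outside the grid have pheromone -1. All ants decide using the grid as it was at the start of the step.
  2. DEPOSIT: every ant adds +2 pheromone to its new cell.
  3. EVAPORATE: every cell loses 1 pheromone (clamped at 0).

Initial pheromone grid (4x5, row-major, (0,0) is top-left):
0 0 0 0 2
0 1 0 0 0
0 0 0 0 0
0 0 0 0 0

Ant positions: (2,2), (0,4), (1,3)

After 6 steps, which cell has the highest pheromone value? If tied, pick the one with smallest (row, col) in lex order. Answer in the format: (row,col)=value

Step 1: ant0:(2,2)->N->(1,2) | ant1:(0,4)->S->(1,4) | ant2:(1,3)->N->(0,3)
  grid max=1 at (0,3)
Step 2: ant0:(1,2)->N->(0,2) | ant1:(1,4)->N->(0,4) | ant2:(0,3)->E->(0,4)
  grid max=4 at (0,4)
Step 3: ant0:(0,2)->E->(0,3) | ant1:(0,4)->S->(1,4) | ant2:(0,4)->S->(1,4)
  grid max=3 at (0,4)
Step 4: ant0:(0,3)->E->(0,4) | ant1:(1,4)->N->(0,4) | ant2:(1,4)->N->(0,4)
  grid max=8 at (0,4)
Step 5: ant0:(0,4)->S->(1,4) | ant1:(0,4)->S->(1,4) | ant2:(0,4)->S->(1,4)
  grid max=7 at (0,4)
Step 6: ant0:(1,4)->N->(0,4) | ant1:(1,4)->N->(0,4) | ant2:(1,4)->N->(0,4)
  grid max=12 at (0,4)
Final grid:
  0 0 0 0 12
  0 0 0 0 6
  0 0 0 0 0
  0 0 0 0 0
Max pheromone 12 at (0,4)

Answer: (0,4)=12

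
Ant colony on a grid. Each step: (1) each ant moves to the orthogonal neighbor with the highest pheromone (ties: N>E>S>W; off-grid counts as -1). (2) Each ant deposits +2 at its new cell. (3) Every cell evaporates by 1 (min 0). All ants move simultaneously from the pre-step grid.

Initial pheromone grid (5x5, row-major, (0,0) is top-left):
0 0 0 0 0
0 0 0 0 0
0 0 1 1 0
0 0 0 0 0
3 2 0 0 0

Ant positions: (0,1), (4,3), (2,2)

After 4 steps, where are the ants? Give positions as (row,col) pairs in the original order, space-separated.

Step 1: ant0:(0,1)->E->(0,2) | ant1:(4,3)->N->(3,3) | ant2:(2,2)->E->(2,3)
  grid max=2 at (2,3)
Step 2: ant0:(0,2)->E->(0,3) | ant1:(3,3)->N->(2,3) | ant2:(2,3)->S->(3,3)
  grid max=3 at (2,3)
Step 3: ant0:(0,3)->E->(0,4) | ant1:(2,3)->S->(3,3) | ant2:(3,3)->N->(2,3)
  grid max=4 at (2,3)
Step 4: ant0:(0,4)->S->(1,4) | ant1:(3,3)->N->(2,3) | ant2:(2,3)->S->(3,3)
  grid max=5 at (2,3)

(1,4) (2,3) (3,3)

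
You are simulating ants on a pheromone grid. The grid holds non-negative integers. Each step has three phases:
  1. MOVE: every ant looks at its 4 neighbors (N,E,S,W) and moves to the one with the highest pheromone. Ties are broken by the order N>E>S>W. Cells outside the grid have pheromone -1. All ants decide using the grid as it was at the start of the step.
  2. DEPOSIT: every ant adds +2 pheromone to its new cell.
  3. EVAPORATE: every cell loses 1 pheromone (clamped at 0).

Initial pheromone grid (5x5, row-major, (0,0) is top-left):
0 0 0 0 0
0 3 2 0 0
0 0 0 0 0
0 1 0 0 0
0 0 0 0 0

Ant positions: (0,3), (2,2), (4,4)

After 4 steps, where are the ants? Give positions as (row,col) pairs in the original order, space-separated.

Step 1: ant0:(0,3)->E->(0,4) | ant1:(2,2)->N->(1,2) | ant2:(4,4)->N->(3,4)
  grid max=3 at (1,2)
Step 2: ant0:(0,4)->S->(1,4) | ant1:(1,2)->W->(1,1) | ant2:(3,4)->N->(2,4)
  grid max=3 at (1,1)
Step 3: ant0:(1,4)->S->(2,4) | ant1:(1,1)->E->(1,2) | ant2:(2,4)->N->(1,4)
  grid max=3 at (1,2)
Step 4: ant0:(2,4)->N->(1,4) | ant1:(1,2)->W->(1,1) | ant2:(1,4)->S->(2,4)
  grid max=3 at (1,1)

(1,4) (1,1) (2,4)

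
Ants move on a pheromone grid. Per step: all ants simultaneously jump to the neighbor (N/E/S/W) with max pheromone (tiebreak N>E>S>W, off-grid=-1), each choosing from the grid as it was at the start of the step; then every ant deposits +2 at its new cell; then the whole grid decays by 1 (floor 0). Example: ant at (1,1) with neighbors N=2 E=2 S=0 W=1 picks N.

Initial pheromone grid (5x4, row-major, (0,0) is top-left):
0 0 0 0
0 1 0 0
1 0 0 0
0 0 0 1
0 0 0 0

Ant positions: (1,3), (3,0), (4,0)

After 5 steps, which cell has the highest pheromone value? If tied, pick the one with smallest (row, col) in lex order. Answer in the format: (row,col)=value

Step 1: ant0:(1,3)->N->(0,3) | ant1:(3,0)->N->(2,0) | ant2:(4,0)->N->(3,0)
  grid max=2 at (2,0)
Step 2: ant0:(0,3)->S->(1,3) | ant1:(2,0)->S->(3,0) | ant2:(3,0)->N->(2,0)
  grid max=3 at (2,0)
Step 3: ant0:(1,3)->N->(0,3) | ant1:(3,0)->N->(2,0) | ant2:(2,0)->S->(3,0)
  grid max=4 at (2,0)
Step 4: ant0:(0,3)->S->(1,3) | ant1:(2,0)->S->(3,0) | ant2:(3,0)->N->(2,0)
  grid max=5 at (2,0)
Step 5: ant0:(1,3)->N->(0,3) | ant1:(3,0)->N->(2,0) | ant2:(2,0)->S->(3,0)
  grid max=6 at (2,0)
Final grid:
  0 0 0 1
  0 0 0 0
  6 0 0 0
  5 0 0 0
  0 0 0 0
Max pheromone 6 at (2,0)

Answer: (2,0)=6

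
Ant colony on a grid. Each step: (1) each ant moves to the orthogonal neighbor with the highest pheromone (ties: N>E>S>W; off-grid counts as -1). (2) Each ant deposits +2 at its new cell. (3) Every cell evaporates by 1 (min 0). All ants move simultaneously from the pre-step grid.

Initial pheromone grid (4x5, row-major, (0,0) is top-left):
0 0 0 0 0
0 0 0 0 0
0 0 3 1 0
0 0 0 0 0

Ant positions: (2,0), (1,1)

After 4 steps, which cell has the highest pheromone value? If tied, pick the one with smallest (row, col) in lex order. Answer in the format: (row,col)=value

Answer: (0,2)=1

Derivation:
Step 1: ant0:(2,0)->N->(1,0) | ant1:(1,1)->N->(0,1)
  grid max=2 at (2,2)
Step 2: ant0:(1,0)->N->(0,0) | ant1:(0,1)->E->(0,2)
  grid max=1 at (0,0)
Step 3: ant0:(0,0)->E->(0,1) | ant1:(0,2)->E->(0,3)
  grid max=1 at (0,1)
Step 4: ant0:(0,1)->E->(0,2) | ant1:(0,3)->E->(0,4)
  grid max=1 at (0,2)
Final grid:
  0 0 1 0 1
  0 0 0 0 0
  0 0 0 0 0
  0 0 0 0 0
Max pheromone 1 at (0,2)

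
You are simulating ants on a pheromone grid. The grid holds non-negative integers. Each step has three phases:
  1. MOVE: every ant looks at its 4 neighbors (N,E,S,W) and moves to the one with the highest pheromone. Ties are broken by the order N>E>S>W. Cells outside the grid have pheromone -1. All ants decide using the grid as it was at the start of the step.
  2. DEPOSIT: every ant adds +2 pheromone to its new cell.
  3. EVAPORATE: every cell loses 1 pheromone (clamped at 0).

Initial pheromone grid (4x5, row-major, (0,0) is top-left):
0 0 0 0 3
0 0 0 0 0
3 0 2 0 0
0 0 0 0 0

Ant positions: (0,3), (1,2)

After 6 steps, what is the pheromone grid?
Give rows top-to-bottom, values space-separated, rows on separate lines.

After step 1: ants at (0,4),(2,2)
  0 0 0 0 4
  0 0 0 0 0
  2 0 3 0 0
  0 0 0 0 0
After step 2: ants at (1,4),(1,2)
  0 0 0 0 3
  0 0 1 0 1
  1 0 2 0 0
  0 0 0 0 0
After step 3: ants at (0,4),(2,2)
  0 0 0 0 4
  0 0 0 0 0
  0 0 3 0 0
  0 0 0 0 0
After step 4: ants at (1,4),(1,2)
  0 0 0 0 3
  0 0 1 0 1
  0 0 2 0 0
  0 0 0 0 0
After step 5: ants at (0,4),(2,2)
  0 0 0 0 4
  0 0 0 0 0
  0 0 3 0 0
  0 0 0 0 0
After step 6: ants at (1,4),(1,2)
  0 0 0 0 3
  0 0 1 0 1
  0 0 2 0 0
  0 0 0 0 0

0 0 0 0 3
0 0 1 0 1
0 0 2 0 0
0 0 0 0 0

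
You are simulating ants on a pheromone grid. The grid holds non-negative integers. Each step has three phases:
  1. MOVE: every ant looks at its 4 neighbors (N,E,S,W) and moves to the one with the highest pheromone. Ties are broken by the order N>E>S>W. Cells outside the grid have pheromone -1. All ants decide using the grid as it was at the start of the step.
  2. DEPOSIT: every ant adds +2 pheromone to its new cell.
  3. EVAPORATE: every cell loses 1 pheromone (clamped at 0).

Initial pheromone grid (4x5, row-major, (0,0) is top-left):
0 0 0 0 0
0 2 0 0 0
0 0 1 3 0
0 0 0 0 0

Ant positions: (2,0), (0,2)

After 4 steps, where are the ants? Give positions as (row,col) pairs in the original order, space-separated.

Step 1: ant0:(2,0)->N->(1,0) | ant1:(0,2)->E->(0,3)
  grid max=2 at (2,3)
Step 2: ant0:(1,0)->E->(1,1) | ant1:(0,3)->E->(0,4)
  grid max=2 at (1,1)
Step 3: ant0:(1,1)->N->(0,1) | ant1:(0,4)->S->(1,4)
  grid max=1 at (0,1)
Step 4: ant0:(0,1)->S->(1,1) | ant1:(1,4)->N->(0,4)
  grid max=2 at (1,1)

(1,1) (0,4)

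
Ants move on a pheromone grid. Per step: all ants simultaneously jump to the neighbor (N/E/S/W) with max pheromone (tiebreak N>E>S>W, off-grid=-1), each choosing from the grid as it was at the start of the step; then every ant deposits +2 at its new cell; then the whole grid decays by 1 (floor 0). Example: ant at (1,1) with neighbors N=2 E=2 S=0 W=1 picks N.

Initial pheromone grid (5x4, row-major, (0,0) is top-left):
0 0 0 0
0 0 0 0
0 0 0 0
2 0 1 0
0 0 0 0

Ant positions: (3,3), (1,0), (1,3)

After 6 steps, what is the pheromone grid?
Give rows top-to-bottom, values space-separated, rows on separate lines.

After step 1: ants at (3,2),(0,0),(0,3)
  1 0 0 1
  0 0 0 0
  0 0 0 0
  1 0 2 0
  0 0 0 0
After step 2: ants at (2,2),(0,1),(1,3)
  0 1 0 0
  0 0 0 1
  0 0 1 0
  0 0 1 0
  0 0 0 0
After step 3: ants at (3,2),(0,2),(0,3)
  0 0 1 1
  0 0 0 0
  0 0 0 0
  0 0 2 0
  0 0 0 0
After step 4: ants at (2,2),(0,3),(0,2)
  0 0 2 2
  0 0 0 0
  0 0 1 0
  0 0 1 0
  0 0 0 0
After step 5: ants at (3,2),(0,2),(0,3)
  0 0 3 3
  0 0 0 0
  0 0 0 0
  0 0 2 0
  0 0 0 0
After step 6: ants at (2,2),(0,3),(0,2)
  0 0 4 4
  0 0 0 0
  0 0 1 0
  0 0 1 0
  0 0 0 0

0 0 4 4
0 0 0 0
0 0 1 0
0 0 1 0
0 0 0 0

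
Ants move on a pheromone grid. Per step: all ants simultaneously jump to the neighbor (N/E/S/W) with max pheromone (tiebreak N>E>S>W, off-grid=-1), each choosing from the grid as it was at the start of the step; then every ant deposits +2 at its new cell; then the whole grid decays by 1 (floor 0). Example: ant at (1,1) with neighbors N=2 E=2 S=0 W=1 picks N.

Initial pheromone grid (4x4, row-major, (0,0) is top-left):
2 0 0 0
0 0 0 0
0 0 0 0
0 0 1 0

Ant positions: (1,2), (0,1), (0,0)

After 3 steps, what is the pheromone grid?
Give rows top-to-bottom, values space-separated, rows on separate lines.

After step 1: ants at (0,2),(0,0),(0,1)
  3 1 1 0
  0 0 0 0
  0 0 0 0
  0 0 0 0
After step 2: ants at (0,1),(0,1),(0,0)
  4 4 0 0
  0 0 0 0
  0 0 0 0
  0 0 0 0
After step 3: ants at (0,0),(0,0),(0,1)
  7 5 0 0
  0 0 0 0
  0 0 0 0
  0 0 0 0

7 5 0 0
0 0 0 0
0 0 0 0
0 0 0 0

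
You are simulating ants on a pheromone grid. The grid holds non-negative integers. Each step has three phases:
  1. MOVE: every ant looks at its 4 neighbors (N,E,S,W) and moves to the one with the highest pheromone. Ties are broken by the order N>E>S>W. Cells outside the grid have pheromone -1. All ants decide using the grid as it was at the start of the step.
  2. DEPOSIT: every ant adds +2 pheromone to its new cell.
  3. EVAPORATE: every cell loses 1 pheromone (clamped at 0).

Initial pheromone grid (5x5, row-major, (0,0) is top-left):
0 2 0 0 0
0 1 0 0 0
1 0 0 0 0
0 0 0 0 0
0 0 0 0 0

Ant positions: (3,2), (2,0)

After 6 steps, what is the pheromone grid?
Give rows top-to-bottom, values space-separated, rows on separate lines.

After step 1: ants at (2,2),(1,0)
  0 1 0 0 0
  1 0 0 0 0
  0 0 1 0 0
  0 0 0 0 0
  0 0 0 0 0
After step 2: ants at (1,2),(0,0)
  1 0 0 0 0
  0 0 1 0 0
  0 0 0 0 0
  0 0 0 0 0
  0 0 0 0 0
After step 3: ants at (0,2),(0,1)
  0 1 1 0 0
  0 0 0 0 0
  0 0 0 0 0
  0 0 0 0 0
  0 0 0 0 0
After step 4: ants at (0,1),(0,2)
  0 2 2 0 0
  0 0 0 0 0
  0 0 0 0 0
  0 0 0 0 0
  0 0 0 0 0
After step 5: ants at (0,2),(0,1)
  0 3 3 0 0
  0 0 0 0 0
  0 0 0 0 0
  0 0 0 0 0
  0 0 0 0 0
After step 6: ants at (0,1),(0,2)
  0 4 4 0 0
  0 0 0 0 0
  0 0 0 0 0
  0 0 0 0 0
  0 0 0 0 0

0 4 4 0 0
0 0 0 0 0
0 0 0 0 0
0 0 0 0 0
0 0 0 0 0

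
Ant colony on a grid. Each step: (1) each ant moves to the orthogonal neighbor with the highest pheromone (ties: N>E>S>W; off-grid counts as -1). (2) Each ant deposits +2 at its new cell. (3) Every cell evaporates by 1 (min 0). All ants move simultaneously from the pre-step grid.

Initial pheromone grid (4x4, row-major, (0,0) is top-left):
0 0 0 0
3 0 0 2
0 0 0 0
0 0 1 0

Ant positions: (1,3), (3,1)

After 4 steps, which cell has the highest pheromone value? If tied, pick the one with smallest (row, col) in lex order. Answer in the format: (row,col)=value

Step 1: ant0:(1,3)->N->(0,3) | ant1:(3,1)->E->(3,2)
  grid max=2 at (1,0)
Step 2: ant0:(0,3)->S->(1,3) | ant1:(3,2)->N->(2,2)
  grid max=2 at (1,3)
Step 3: ant0:(1,3)->N->(0,3) | ant1:(2,2)->S->(3,2)
  grid max=2 at (3,2)
Step 4: ant0:(0,3)->S->(1,3) | ant1:(3,2)->N->(2,2)
  grid max=2 at (1,3)
Final grid:
  0 0 0 0
  0 0 0 2
  0 0 1 0
  0 0 1 0
Max pheromone 2 at (1,3)

Answer: (1,3)=2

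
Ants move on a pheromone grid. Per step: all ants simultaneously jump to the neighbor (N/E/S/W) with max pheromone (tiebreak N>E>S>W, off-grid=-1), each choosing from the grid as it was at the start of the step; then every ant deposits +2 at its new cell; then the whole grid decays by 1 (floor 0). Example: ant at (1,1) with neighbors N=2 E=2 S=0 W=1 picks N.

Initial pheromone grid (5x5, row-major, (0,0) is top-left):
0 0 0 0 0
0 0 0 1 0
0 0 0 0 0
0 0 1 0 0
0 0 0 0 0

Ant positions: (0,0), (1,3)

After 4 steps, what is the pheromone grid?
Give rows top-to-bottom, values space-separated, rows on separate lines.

After step 1: ants at (0,1),(0,3)
  0 1 0 1 0
  0 0 0 0 0
  0 0 0 0 0
  0 0 0 0 0
  0 0 0 0 0
After step 2: ants at (0,2),(0,4)
  0 0 1 0 1
  0 0 0 0 0
  0 0 0 0 0
  0 0 0 0 0
  0 0 0 0 0
After step 3: ants at (0,3),(1,4)
  0 0 0 1 0
  0 0 0 0 1
  0 0 0 0 0
  0 0 0 0 0
  0 0 0 0 0
After step 4: ants at (0,4),(0,4)
  0 0 0 0 3
  0 0 0 0 0
  0 0 0 0 0
  0 0 0 0 0
  0 0 0 0 0

0 0 0 0 3
0 0 0 0 0
0 0 0 0 0
0 0 0 0 0
0 0 0 0 0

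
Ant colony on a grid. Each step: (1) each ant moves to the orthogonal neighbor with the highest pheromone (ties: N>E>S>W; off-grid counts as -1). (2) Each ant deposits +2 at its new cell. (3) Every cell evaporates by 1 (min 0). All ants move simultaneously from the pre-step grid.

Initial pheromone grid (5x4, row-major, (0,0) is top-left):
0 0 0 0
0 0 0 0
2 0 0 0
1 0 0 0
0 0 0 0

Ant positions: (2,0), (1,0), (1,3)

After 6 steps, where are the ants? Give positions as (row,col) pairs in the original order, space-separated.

Step 1: ant0:(2,0)->S->(3,0) | ant1:(1,0)->S->(2,0) | ant2:(1,3)->N->(0,3)
  grid max=3 at (2,0)
Step 2: ant0:(3,0)->N->(2,0) | ant1:(2,0)->S->(3,0) | ant2:(0,3)->S->(1,3)
  grid max=4 at (2,0)
Step 3: ant0:(2,0)->S->(3,0) | ant1:(3,0)->N->(2,0) | ant2:(1,3)->N->(0,3)
  grid max=5 at (2,0)
Step 4: ant0:(3,0)->N->(2,0) | ant1:(2,0)->S->(3,0) | ant2:(0,3)->S->(1,3)
  grid max=6 at (2,0)
Step 5: ant0:(2,0)->S->(3,0) | ant1:(3,0)->N->(2,0) | ant2:(1,3)->N->(0,3)
  grid max=7 at (2,0)
Step 6: ant0:(3,0)->N->(2,0) | ant1:(2,0)->S->(3,0) | ant2:(0,3)->S->(1,3)
  grid max=8 at (2,0)

(2,0) (3,0) (1,3)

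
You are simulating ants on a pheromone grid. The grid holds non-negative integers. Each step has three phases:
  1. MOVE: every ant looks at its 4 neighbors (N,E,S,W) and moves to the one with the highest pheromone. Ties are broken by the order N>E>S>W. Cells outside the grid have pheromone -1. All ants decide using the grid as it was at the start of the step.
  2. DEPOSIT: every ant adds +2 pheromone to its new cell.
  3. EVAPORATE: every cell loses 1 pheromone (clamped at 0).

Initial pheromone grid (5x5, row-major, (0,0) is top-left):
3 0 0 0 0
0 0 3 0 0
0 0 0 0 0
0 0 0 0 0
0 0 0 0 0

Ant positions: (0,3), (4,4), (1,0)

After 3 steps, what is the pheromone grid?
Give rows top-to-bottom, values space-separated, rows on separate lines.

After step 1: ants at (0,4),(3,4),(0,0)
  4 0 0 0 1
  0 0 2 0 0
  0 0 0 0 0
  0 0 0 0 1
  0 0 0 0 0
After step 2: ants at (1,4),(2,4),(0,1)
  3 1 0 0 0
  0 0 1 0 1
  0 0 0 0 1
  0 0 0 0 0
  0 0 0 0 0
After step 3: ants at (2,4),(1,4),(0,0)
  4 0 0 0 0
  0 0 0 0 2
  0 0 0 0 2
  0 0 0 0 0
  0 0 0 0 0

4 0 0 0 0
0 0 0 0 2
0 0 0 0 2
0 0 0 0 0
0 0 0 0 0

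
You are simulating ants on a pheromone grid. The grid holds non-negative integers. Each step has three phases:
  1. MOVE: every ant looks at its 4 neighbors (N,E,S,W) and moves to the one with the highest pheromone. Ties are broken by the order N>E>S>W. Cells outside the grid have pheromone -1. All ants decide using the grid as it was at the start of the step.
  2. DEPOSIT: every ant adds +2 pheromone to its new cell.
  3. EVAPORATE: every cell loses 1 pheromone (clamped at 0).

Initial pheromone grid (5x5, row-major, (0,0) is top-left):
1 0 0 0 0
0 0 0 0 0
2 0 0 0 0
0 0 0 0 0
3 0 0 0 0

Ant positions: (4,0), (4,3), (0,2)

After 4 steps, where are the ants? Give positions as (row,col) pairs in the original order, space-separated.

Step 1: ant0:(4,0)->N->(3,0) | ant1:(4,3)->N->(3,3) | ant2:(0,2)->E->(0,3)
  grid max=2 at (4,0)
Step 2: ant0:(3,0)->S->(4,0) | ant1:(3,3)->N->(2,3) | ant2:(0,3)->E->(0,4)
  grid max=3 at (4,0)
Step 3: ant0:(4,0)->N->(3,0) | ant1:(2,3)->N->(1,3) | ant2:(0,4)->S->(1,4)
  grid max=2 at (4,0)
Step 4: ant0:(3,0)->S->(4,0) | ant1:(1,3)->E->(1,4) | ant2:(1,4)->W->(1,3)
  grid max=3 at (4,0)

(4,0) (1,4) (1,3)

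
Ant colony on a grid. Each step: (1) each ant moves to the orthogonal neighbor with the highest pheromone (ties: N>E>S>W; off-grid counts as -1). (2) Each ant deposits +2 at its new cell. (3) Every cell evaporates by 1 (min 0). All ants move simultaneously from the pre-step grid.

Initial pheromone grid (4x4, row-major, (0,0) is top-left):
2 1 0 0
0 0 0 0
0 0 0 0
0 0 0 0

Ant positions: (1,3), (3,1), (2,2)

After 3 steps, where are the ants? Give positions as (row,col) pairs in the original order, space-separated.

Step 1: ant0:(1,3)->N->(0,3) | ant1:(3,1)->N->(2,1) | ant2:(2,2)->N->(1,2)
  grid max=1 at (0,0)
Step 2: ant0:(0,3)->S->(1,3) | ant1:(2,1)->N->(1,1) | ant2:(1,2)->N->(0,2)
  grid max=1 at (0,2)
Step 3: ant0:(1,3)->N->(0,3) | ant1:(1,1)->N->(0,1) | ant2:(0,2)->E->(0,3)
  grid max=3 at (0,3)

(0,3) (0,1) (0,3)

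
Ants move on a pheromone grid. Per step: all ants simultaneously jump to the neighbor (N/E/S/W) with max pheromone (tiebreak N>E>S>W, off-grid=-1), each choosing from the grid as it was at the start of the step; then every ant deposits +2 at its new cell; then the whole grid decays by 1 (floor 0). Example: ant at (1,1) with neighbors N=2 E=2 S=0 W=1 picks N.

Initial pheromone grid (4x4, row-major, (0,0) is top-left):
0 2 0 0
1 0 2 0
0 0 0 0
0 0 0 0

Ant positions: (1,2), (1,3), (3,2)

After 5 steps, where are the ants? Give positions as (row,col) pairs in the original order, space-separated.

Step 1: ant0:(1,2)->N->(0,2) | ant1:(1,3)->W->(1,2) | ant2:(3,2)->N->(2,2)
  grid max=3 at (1,2)
Step 2: ant0:(0,2)->S->(1,2) | ant1:(1,2)->N->(0,2) | ant2:(2,2)->N->(1,2)
  grid max=6 at (1,2)
Step 3: ant0:(1,2)->N->(0,2) | ant1:(0,2)->S->(1,2) | ant2:(1,2)->N->(0,2)
  grid max=7 at (1,2)
Step 4: ant0:(0,2)->S->(1,2) | ant1:(1,2)->N->(0,2) | ant2:(0,2)->S->(1,2)
  grid max=10 at (1,2)
Step 5: ant0:(1,2)->N->(0,2) | ant1:(0,2)->S->(1,2) | ant2:(1,2)->N->(0,2)
  grid max=11 at (1,2)

(0,2) (1,2) (0,2)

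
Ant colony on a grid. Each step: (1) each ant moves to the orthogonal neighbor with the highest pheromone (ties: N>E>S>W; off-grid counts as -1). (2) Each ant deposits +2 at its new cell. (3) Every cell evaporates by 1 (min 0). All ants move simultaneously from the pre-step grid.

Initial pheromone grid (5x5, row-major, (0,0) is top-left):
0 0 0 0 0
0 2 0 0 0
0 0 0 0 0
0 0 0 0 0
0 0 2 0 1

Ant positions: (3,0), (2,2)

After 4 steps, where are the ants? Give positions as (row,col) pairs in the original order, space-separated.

Step 1: ant0:(3,0)->N->(2,0) | ant1:(2,2)->N->(1,2)
  grid max=1 at (1,1)
Step 2: ant0:(2,0)->N->(1,0) | ant1:(1,2)->W->(1,1)
  grid max=2 at (1,1)
Step 3: ant0:(1,0)->E->(1,1) | ant1:(1,1)->W->(1,0)
  grid max=3 at (1,1)
Step 4: ant0:(1,1)->W->(1,0) | ant1:(1,0)->E->(1,1)
  grid max=4 at (1,1)

(1,0) (1,1)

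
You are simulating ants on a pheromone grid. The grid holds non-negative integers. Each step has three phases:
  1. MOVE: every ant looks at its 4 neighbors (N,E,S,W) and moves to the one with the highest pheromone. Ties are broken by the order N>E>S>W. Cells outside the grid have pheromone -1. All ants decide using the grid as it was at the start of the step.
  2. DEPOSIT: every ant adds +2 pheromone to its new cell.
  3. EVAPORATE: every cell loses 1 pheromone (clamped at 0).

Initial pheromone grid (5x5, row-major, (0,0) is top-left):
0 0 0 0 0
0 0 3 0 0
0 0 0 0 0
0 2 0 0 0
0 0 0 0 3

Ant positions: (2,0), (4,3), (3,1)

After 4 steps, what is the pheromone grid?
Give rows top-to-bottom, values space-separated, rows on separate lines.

After step 1: ants at (1,0),(4,4),(2,1)
  0 0 0 0 0
  1 0 2 0 0
  0 1 0 0 0
  0 1 0 0 0
  0 0 0 0 4
After step 2: ants at (0,0),(3,4),(3,1)
  1 0 0 0 0
  0 0 1 0 0
  0 0 0 0 0
  0 2 0 0 1
  0 0 0 0 3
After step 3: ants at (0,1),(4,4),(2,1)
  0 1 0 0 0
  0 0 0 0 0
  0 1 0 0 0
  0 1 0 0 0
  0 0 0 0 4
After step 4: ants at (0,2),(3,4),(3,1)
  0 0 1 0 0
  0 0 0 0 0
  0 0 0 0 0
  0 2 0 0 1
  0 0 0 0 3

0 0 1 0 0
0 0 0 0 0
0 0 0 0 0
0 2 0 0 1
0 0 0 0 3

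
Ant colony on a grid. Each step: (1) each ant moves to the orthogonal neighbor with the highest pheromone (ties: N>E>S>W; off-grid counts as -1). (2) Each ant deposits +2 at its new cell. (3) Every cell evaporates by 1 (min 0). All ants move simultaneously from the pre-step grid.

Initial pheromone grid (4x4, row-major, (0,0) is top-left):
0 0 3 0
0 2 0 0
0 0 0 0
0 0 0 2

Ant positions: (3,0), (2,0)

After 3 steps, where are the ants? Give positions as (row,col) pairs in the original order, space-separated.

Step 1: ant0:(3,0)->N->(2,0) | ant1:(2,0)->N->(1,0)
  grid max=2 at (0,2)
Step 2: ant0:(2,0)->N->(1,0) | ant1:(1,0)->E->(1,1)
  grid max=2 at (1,0)
Step 3: ant0:(1,0)->E->(1,1) | ant1:(1,1)->W->(1,0)
  grid max=3 at (1,0)

(1,1) (1,0)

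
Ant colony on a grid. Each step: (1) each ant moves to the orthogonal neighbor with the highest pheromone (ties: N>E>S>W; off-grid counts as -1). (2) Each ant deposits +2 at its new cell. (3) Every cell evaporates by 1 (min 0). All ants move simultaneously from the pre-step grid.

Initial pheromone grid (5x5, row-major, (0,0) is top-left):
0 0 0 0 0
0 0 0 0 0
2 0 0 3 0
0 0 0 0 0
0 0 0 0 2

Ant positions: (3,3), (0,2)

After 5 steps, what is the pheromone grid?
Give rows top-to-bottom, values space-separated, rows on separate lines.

After step 1: ants at (2,3),(0,3)
  0 0 0 1 0
  0 0 0 0 0
  1 0 0 4 0
  0 0 0 0 0
  0 0 0 0 1
After step 2: ants at (1,3),(0,4)
  0 0 0 0 1
  0 0 0 1 0
  0 0 0 3 0
  0 0 0 0 0
  0 0 0 0 0
After step 3: ants at (2,3),(1,4)
  0 0 0 0 0
  0 0 0 0 1
  0 0 0 4 0
  0 0 0 0 0
  0 0 0 0 0
After step 4: ants at (1,3),(0,4)
  0 0 0 0 1
  0 0 0 1 0
  0 0 0 3 0
  0 0 0 0 0
  0 0 0 0 0
After step 5: ants at (2,3),(1,4)
  0 0 0 0 0
  0 0 0 0 1
  0 0 0 4 0
  0 0 0 0 0
  0 0 0 0 0

0 0 0 0 0
0 0 0 0 1
0 0 0 4 0
0 0 0 0 0
0 0 0 0 0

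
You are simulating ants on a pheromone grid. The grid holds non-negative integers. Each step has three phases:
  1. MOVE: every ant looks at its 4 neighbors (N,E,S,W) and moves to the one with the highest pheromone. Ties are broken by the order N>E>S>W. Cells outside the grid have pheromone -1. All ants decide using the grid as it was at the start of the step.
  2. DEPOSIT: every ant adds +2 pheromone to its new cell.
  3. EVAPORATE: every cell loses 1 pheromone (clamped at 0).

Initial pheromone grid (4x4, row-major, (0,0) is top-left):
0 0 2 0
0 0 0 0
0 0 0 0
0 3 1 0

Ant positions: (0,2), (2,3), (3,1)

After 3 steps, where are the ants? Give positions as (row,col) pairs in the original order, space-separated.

Step 1: ant0:(0,2)->E->(0,3) | ant1:(2,3)->N->(1,3) | ant2:(3,1)->E->(3,2)
  grid max=2 at (3,1)
Step 2: ant0:(0,3)->S->(1,3) | ant1:(1,3)->N->(0,3) | ant2:(3,2)->W->(3,1)
  grid max=3 at (3,1)
Step 3: ant0:(1,3)->N->(0,3) | ant1:(0,3)->S->(1,3) | ant2:(3,1)->E->(3,2)
  grid max=3 at (0,3)

(0,3) (1,3) (3,2)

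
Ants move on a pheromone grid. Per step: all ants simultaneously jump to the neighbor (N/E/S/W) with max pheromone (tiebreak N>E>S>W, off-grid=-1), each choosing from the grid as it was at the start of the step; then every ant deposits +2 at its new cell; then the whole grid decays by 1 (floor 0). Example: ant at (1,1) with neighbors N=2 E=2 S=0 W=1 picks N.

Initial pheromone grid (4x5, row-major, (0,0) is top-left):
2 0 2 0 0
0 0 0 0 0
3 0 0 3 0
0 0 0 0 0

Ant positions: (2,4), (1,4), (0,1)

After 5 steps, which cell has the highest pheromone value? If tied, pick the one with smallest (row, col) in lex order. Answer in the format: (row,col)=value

Step 1: ant0:(2,4)->W->(2,3) | ant1:(1,4)->N->(0,4) | ant2:(0,1)->E->(0,2)
  grid max=4 at (2,3)
Step 2: ant0:(2,3)->N->(1,3) | ant1:(0,4)->S->(1,4) | ant2:(0,2)->E->(0,3)
  grid max=3 at (2,3)
Step 3: ant0:(1,3)->S->(2,3) | ant1:(1,4)->W->(1,3) | ant2:(0,3)->W->(0,2)
  grid max=4 at (2,3)
Step 4: ant0:(2,3)->N->(1,3) | ant1:(1,3)->S->(2,3) | ant2:(0,2)->E->(0,3)
  grid max=5 at (2,3)
Step 5: ant0:(1,3)->S->(2,3) | ant1:(2,3)->N->(1,3) | ant2:(0,3)->S->(1,3)
  grid max=6 at (1,3)
Final grid:
  0 0 1 0 0
  0 0 0 6 0
  0 0 0 6 0
  0 0 0 0 0
Max pheromone 6 at (1,3)

Answer: (1,3)=6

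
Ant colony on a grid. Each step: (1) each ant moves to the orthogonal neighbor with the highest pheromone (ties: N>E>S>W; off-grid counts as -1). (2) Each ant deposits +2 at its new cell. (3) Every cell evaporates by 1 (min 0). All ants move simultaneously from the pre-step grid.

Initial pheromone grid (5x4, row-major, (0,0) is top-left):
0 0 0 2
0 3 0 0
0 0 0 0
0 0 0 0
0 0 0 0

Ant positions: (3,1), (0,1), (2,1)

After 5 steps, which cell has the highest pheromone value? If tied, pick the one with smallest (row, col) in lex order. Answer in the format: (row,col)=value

Answer: (1,1)=14

Derivation:
Step 1: ant0:(3,1)->N->(2,1) | ant1:(0,1)->S->(1,1) | ant2:(2,1)->N->(1,1)
  grid max=6 at (1,1)
Step 2: ant0:(2,1)->N->(1,1) | ant1:(1,1)->S->(2,1) | ant2:(1,1)->S->(2,1)
  grid max=7 at (1,1)
Step 3: ant0:(1,1)->S->(2,1) | ant1:(2,1)->N->(1,1) | ant2:(2,1)->N->(1,1)
  grid max=10 at (1,1)
Step 4: ant0:(2,1)->N->(1,1) | ant1:(1,1)->S->(2,1) | ant2:(1,1)->S->(2,1)
  grid max=11 at (1,1)
Step 5: ant0:(1,1)->S->(2,1) | ant1:(2,1)->N->(1,1) | ant2:(2,1)->N->(1,1)
  grid max=14 at (1,1)
Final grid:
  0 0 0 0
  0 14 0 0
  0 9 0 0
  0 0 0 0
  0 0 0 0
Max pheromone 14 at (1,1)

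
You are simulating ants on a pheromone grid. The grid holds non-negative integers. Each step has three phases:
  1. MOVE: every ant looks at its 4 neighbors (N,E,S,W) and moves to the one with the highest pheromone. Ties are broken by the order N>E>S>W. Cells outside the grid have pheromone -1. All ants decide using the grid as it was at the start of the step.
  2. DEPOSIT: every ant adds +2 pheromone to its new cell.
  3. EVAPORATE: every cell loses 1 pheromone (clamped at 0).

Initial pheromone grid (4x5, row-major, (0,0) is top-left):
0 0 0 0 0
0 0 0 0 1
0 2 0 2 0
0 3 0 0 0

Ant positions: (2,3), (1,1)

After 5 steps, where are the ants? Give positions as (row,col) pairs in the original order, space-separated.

Step 1: ant0:(2,3)->N->(1,3) | ant1:(1,1)->S->(2,1)
  grid max=3 at (2,1)
Step 2: ant0:(1,3)->S->(2,3) | ant1:(2,1)->S->(3,1)
  grid max=3 at (3,1)
Step 3: ant0:(2,3)->N->(1,3) | ant1:(3,1)->N->(2,1)
  grid max=3 at (2,1)
Step 4: ant0:(1,3)->S->(2,3) | ant1:(2,1)->S->(3,1)
  grid max=3 at (3,1)
Step 5: ant0:(2,3)->N->(1,3) | ant1:(3,1)->N->(2,1)
  grid max=3 at (2,1)

(1,3) (2,1)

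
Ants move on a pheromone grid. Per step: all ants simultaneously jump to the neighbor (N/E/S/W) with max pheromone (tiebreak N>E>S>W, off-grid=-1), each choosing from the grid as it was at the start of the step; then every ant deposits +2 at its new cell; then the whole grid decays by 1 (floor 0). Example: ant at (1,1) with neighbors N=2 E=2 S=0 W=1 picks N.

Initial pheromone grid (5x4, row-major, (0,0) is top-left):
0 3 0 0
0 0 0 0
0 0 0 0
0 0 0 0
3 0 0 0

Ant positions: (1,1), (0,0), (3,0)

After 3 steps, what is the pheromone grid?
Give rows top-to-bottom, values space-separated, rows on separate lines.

After step 1: ants at (0,1),(0,1),(4,0)
  0 6 0 0
  0 0 0 0
  0 0 0 0
  0 0 0 0
  4 0 0 0
After step 2: ants at (0,2),(0,2),(3,0)
  0 5 3 0
  0 0 0 0
  0 0 0 0
  1 0 0 0
  3 0 0 0
After step 3: ants at (0,1),(0,1),(4,0)
  0 8 2 0
  0 0 0 0
  0 0 0 0
  0 0 0 0
  4 0 0 0

0 8 2 0
0 0 0 0
0 0 0 0
0 0 0 0
4 0 0 0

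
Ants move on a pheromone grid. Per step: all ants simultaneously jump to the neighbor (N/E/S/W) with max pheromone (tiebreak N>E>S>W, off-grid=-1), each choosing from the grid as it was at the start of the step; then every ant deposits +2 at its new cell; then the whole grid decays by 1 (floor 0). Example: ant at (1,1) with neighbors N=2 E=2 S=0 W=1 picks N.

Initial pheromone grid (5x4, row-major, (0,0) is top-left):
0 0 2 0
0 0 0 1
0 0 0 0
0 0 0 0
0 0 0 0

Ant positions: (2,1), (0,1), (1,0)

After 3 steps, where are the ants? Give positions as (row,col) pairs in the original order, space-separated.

Step 1: ant0:(2,1)->N->(1,1) | ant1:(0,1)->E->(0,2) | ant2:(1,0)->N->(0,0)
  grid max=3 at (0,2)
Step 2: ant0:(1,1)->N->(0,1) | ant1:(0,2)->E->(0,3) | ant2:(0,0)->E->(0,1)
  grid max=3 at (0,1)
Step 3: ant0:(0,1)->E->(0,2) | ant1:(0,3)->W->(0,2) | ant2:(0,1)->E->(0,2)
  grid max=7 at (0,2)

(0,2) (0,2) (0,2)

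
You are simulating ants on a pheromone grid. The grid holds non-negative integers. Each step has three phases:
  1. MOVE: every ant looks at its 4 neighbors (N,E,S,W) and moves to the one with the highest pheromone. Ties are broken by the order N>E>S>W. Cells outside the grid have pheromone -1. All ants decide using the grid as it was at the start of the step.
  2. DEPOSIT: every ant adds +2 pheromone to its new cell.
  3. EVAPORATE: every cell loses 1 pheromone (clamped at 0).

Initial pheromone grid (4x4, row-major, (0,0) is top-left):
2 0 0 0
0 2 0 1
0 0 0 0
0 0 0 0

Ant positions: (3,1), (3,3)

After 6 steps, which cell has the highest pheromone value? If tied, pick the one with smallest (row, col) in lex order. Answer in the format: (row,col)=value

Step 1: ant0:(3,1)->N->(2,1) | ant1:(3,3)->N->(2,3)
  grid max=1 at (0,0)
Step 2: ant0:(2,1)->N->(1,1) | ant1:(2,3)->N->(1,3)
  grid max=2 at (1,1)
Step 3: ant0:(1,1)->N->(0,1) | ant1:(1,3)->N->(0,3)
  grid max=1 at (0,1)
Step 4: ant0:(0,1)->S->(1,1) | ant1:(0,3)->S->(1,3)
  grid max=2 at (1,1)
Step 5: ant0:(1,1)->N->(0,1) | ant1:(1,3)->N->(0,3)
  grid max=1 at (0,1)
Step 6: ant0:(0,1)->S->(1,1) | ant1:(0,3)->S->(1,3)
  grid max=2 at (1,1)
Final grid:
  0 0 0 0
  0 2 0 1
  0 0 0 0
  0 0 0 0
Max pheromone 2 at (1,1)

Answer: (1,1)=2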